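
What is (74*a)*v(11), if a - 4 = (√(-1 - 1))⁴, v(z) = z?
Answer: 6512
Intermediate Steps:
a = 8 (a = 4 + (√(-1 - 1))⁴ = 4 + (√(-2))⁴ = 4 + (I*√2)⁴ = 4 + 4 = 8)
(74*a)*v(11) = (74*8)*11 = 592*11 = 6512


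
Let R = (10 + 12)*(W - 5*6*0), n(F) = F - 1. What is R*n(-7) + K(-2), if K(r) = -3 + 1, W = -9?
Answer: 1582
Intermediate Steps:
n(F) = -1 + F
R = -198 (R = (10 + 12)*(-9 - 5*6*0) = 22*(-9 - 30*0) = 22*(-9 + 0) = 22*(-9) = -198)
K(r) = -2
R*n(-7) + K(-2) = -198*(-1 - 7) - 2 = -198*(-8) - 2 = 1584 - 2 = 1582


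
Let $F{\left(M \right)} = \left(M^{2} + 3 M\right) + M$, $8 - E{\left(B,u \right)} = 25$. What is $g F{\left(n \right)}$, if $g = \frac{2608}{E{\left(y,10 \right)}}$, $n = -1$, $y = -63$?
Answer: $\frac{7824}{17} \approx 460.24$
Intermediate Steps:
$E{\left(B,u \right)} = -17$ ($E{\left(B,u \right)} = 8 - 25 = -17$)
$F{\left(M \right)} = M^{2} + 4 M$
$g = - \frac{2608}{17}$ ($g = \frac{2608}{-17} = 2608 \left(- \frac{1}{17}\right) = - \frac{2608}{17} \approx -153.41$)
$g F{\left(n \right)} = - \frac{2608 \left(- (4 - 1)\right)}{17} = - \frac{2608 \left(\left(-1\right) 3\right)}{17} = \left(- \frac{2608}{17}\right) \left(-3\right) = \frac{7824}{17}$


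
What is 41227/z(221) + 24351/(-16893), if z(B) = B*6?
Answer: 24598455/829634 ≈ 29.650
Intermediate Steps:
z(B) = 6*B
41227/z(221) + 24351/(-16893) = 41227/((6*221)) + 24351/(-16893) = 41227/1326 + 24351*(-1/16893) = 41227*(1/1326) - 8117/5631 = 41227/1326 - 8117/5631 = 24598455/829634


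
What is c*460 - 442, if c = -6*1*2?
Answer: -5962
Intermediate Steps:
c = -12 (c = -6*2 = -12)
c*460 - 442 = -12*460 - 442 = -5520 - 442 = -5962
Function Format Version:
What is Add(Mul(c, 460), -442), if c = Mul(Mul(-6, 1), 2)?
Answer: -5962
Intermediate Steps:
c = -12 (c = Mul(-6, 2) = -12)
Add(Mul(c, 460), -442) = Add(Mul(-12, 460), -442) = Add(-5520, -442) = -5962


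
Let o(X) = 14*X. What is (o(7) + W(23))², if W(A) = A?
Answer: 14641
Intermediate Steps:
(o(7) + W(23))² = (14*7 + 23)² = (98 + 23)² = 121² = 14641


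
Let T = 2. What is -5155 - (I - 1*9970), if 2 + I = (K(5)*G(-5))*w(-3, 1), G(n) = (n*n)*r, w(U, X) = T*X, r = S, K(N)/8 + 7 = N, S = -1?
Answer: 4017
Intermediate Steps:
K(N) = -56 + 8*N
r = -1
w(U, X) = 2*X
G(n) = -n² (G(n) = (n*n)*(-1) = n²*(-1) = -n²)
I = 798 (I = -2 + ((-56 + 8*5)*(-1*(-5)²))*(2*1) = -2 + ((-56 + 40)*(-1*25))*2 = -2 - 16*(-25)*2 = -2 + 400*2 = -2 + 800 = 798)
-5155 - (I - 1*9970) = -5155 - (798 - 1*9970) = -5155 - (798 - 9970) = -5155 - 1*(-9172) = -5155 + 9172 = 4017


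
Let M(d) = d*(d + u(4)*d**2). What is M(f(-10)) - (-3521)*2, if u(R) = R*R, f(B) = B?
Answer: -8858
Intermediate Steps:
u(R) = R**2
M(d) = d*(d + 16*d**2) (M(d) = d*(d + 4**2*d**2) = d*(d + 16*d**2))
M(f(-10)) - (-3521)*2 = (-10)**2*(1 + 16*(-10)) - (-3521)*2 = 100*(1 - 160) - 1*(-7042) = 100*(-159) + 7042 = -15900 + 7042 = -8858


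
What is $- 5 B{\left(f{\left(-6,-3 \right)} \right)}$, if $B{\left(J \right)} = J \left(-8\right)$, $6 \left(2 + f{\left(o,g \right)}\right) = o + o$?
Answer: $-160$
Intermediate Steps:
$f{\left(o,g \right)} = -2 + \frac{o}{3}$ ($f{\left(o,g \right)} = -2 + \frac{o + o}{6} = -2 + \frac{2 o}{6} = -2 + \frac{o}{3}$)
$B{\left(J \right)} = - 8 J$
$- 5 B{\left(f{\left(-6,-3 \right)} \right)} = - 5 \left(- 8 \left(-2 + \frac{1}{3} \left(-6\right)\right)\right) = - 5 \left(- 8 \left(-2 - 2\right)\right) = - 5 \left(\left(-8\right) \left(-4\right)\right) = \left(-5\right) 32 = -160$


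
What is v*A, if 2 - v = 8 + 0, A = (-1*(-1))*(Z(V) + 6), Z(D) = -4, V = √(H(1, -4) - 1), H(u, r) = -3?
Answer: -12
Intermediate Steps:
V = 2*I (V = √(-3 - 1) = √(-4) = 2*I ≈ 2.0*I)
A = 2 (A = (-1*(-1))*(-4 + 6) = 1*2 = 2)
v = -6 (v = 2 - (8 + 0) = 2 - 1*8 = 2 - 8 = -6)
v*A = -6*2 = -12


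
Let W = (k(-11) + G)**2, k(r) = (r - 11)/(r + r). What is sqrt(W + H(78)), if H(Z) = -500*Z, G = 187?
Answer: 2*I*sqrt(914) ≈ 60.465*I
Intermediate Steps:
k(r) = (-11 + r)/(2*r) (k(r) = (-11 + r)/((2*r)) = (-11 + r)*(1/(2*r)) = (-11 + r)/(2*r))
W = 35344 (W = ((1/2)*(-11 - 11)/(-11) + 187)**2 = ((1/2)*(-1/11)*(-22) + 187)**2 = (1 + 187)**2 = 188**2 = 35344)
sqrt(W + H(78)) = sqrt(35344 - 500*78) = sqrt(35344 - 39000) = sqrt(-3656) = 2*I*sqrt(914)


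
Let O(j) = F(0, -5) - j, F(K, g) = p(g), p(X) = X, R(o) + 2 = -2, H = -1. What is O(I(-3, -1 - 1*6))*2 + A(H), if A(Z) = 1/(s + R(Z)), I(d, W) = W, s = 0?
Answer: 15/4 ≈ 3.7500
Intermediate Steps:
R(o) = -4 (R(o) = -2 - 2 = -4)
F(K, g) = g
O(j) = -5 - j
A(Z) = -¼ (A(Z) = 1/(0 - 4) = 1/(-4) = -¼)
O(I(-3, -1 - 1*6))*2 + A(H) = (-5 - (-1 - 1*6))*2 - ¼ = (-5 - (-1 - 6))*2 - ¼ = (-5 - 1*(-7))*2 - ¼ = (-5 + 7)*2 - ¼ = 2*2 - ¼ = 4 - ¼ = 15/4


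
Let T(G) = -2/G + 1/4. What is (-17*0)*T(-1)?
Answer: 0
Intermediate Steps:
T(G) = ¼ - 2/G (T(G) = -2/G + 1*(¼) = -2/G + ¼ = ¼ - 2/G)
(-17*0)*T(-1) = (-17*0)*((¼)*(-8 - 1)/(-1)) = 0*((¼)*(-1)*(-9)) = 0*(9/4) = 0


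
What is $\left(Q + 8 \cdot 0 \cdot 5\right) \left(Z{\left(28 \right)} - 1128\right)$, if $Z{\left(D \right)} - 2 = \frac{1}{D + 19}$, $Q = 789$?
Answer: $- \frac{41754669}{47} \approx -8.884 \cdot 10^{5}$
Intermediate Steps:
$Z{\left(D \right)} = 2 + \frac{1}{19 + D}$ ($Z{\left(D \right)} = 2 + \frac{1}{D + 19} = 2 + \frac{1}{19 + D}$)
$\left(Q + 8 \cdot 0 \cdot 5\right) \left(Z{\left(28 \right)} - 1128\right) = \left(789 + 8 \cdot 0 \cdot 5\right) \left(\frac{39 + 2 \cdot 28}{19 + 28} - 1128\right) = \left(789 + 0 \cdot 5\right) \left(\frac{39 + 56}{47} - 1128\right) = \left(789 + 0\right) \left(\frac{1}{47} \cdot 95 - 1128\right) = 789 \left(\frac{95}{47} - 1128\right) = 789 \left(- \frac{52921}{47}\right) = - \frac{41754669}{47}$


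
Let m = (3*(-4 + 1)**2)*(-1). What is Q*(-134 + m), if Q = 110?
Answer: -17710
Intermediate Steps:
m = -27 (m = (3*(-3)**2)*(-1) = (3*9)*(-1) = 27*(-1) = -27)
Q*(-134 + m) = 110*(-134 - 27) = 110*(-161) = -17710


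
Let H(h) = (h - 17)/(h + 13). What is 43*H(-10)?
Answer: -387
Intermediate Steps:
H(h) = (-17 + h)/(13 + h)
43*H(-10) = 43*((-17 - 10)/(13 - 10)) = 43*(-27/3) = 43*((⅓)*(-27)) = 43*(-9) = -387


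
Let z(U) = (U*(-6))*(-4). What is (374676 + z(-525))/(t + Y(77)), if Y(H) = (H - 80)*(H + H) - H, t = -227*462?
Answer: -32916/9583 ≈ -3.4348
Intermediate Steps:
z(U) = 24*U (z(U) = -6*U*(-4) = 24*U)
t = -104874
Y(H) = -H + 2*H*(-80 + H) (Y(H) = (-80 + H)*(2*H) - H = 2*H*(-80 + H) - H = -H + 2*H*(-80 + H))
(374676 + z(-525))/(t + Y(77)) = (374676 + 24*(-525))/(-104874 + 77*(-161 + 2*77)) = (374676 - 12600)/(-104874 + 77*(-161 + 154)) = 362076/(-104874 + 77*(-7)) = 362076/(-104874 - 539) = 362076/(-105413) = 362076*(-1/105413) = -32916/9583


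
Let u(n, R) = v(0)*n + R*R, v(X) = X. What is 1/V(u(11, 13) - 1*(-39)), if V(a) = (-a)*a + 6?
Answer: -1/43258 ≈ -2.3117e-5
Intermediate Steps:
u(n, R) = R**2 (u(n, R) = 0*n + R*R = 0 + R**2 = R**2)
V(a) = 6 - a**2 (V(a) = -a**2 + 6 = 6 - a**2)
1/V(u(11, 13) - 1*(-39)) = 1/(6 - (13**2 - 1*(-39))**2) = 1/(6 - (169 + 39)**2) = 1/(6 - 1*208**2) = 1/(6 - 1*43264) = 1/(6 - 43264) = 1/(-43258) = -1/43258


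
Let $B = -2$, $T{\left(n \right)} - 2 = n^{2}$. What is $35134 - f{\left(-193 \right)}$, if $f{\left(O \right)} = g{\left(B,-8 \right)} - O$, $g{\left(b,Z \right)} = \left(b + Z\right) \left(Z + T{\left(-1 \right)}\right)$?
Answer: $34891$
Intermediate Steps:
$T{\left(n \right)} = 2 + n^{2}$
$g{\left(b,Z \right)} = \left(3 + Z\right) \left(Z + b\right)$ ($g{\left(b,Z \right)} = \left(b + Z\right) \left(Z + \left(2 + \left(-1\right)^{2}\right)\right) = \left(Z + b\right) \left(Z + \left(2 + 1\right)\right) = \left(Z + b\right) \left(Z + 3\right) = \left(Z + b\right) \left(3 + Z\right) = \left(3 + Z\right) \left(Z + b\right)$)
$f{\left(O \right)} = 50 - O$ ($f{\left(O \right)} = \left(\left(-8\right)^{2} + 3 \left(-8\right) + 3 \left(-2\right) - -16\right) - O = \left(64 - 24 - 6 + 16\right) - O = 50 - O$)
$35134 - f{\left(-193 \right)} = 35134 - \left(50 - -193\right) = 35134 - \left(50 + 193\right) = 35134 - 243 = 34891$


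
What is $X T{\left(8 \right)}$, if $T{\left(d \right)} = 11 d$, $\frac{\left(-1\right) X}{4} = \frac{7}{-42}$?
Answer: $\frac{176}{3} \approx 58.667$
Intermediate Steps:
$X = \frac{2}{3}$ ($X = - 4 \frac{7}{-42} = - 4 \cdot 7 \left(- \frac{1}{42}\right) = \left(-4\right) \left(- \frac{1}{6}\right) = \frac{2}{3} \approx 0.66667$)
$X T{\left(8 \right)} = \frac{2 \cdot 11 \cdot 8}{3} = \frac{2}{3} \cdot 88 = \frac{176}{3}$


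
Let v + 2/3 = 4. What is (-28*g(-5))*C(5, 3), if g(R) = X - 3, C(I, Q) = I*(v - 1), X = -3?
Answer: 1960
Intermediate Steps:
v = 10/3 (v = -2/3 + 4 = 10/3 ≈ 3.3333)
C(I, Q) = 7*I/3 (C(I, Q) = I*(10/3 - 1) = I*(7/3) = 7*I/3)
g(R) = -6 (g(R) = -3 - 3 = -6)
(-28*g(-5))*C(5, 3) = (-28*(-6))*((7/3)*5) = 168*(35/3) = 1960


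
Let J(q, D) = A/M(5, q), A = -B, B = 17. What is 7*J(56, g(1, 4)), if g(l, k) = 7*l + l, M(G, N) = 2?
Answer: -119/2 ≈ -59.500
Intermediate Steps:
A = -17 (A = -1*17 = -17)
g(l, k) = 8*l
J(q, D) = -17/2
7*J(56, g(1, 4)) = 7*(-17/2) = -119/2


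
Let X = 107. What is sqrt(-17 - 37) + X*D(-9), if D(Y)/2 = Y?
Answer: -1926 + 3*I*sqrt(6) ≈ -1926.0 + 7.3485*I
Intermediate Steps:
D(Y) = 2*Y
sqrt(-17 - 37) + X*D(-9) = sqrt(-17 - 37) + 107*(2*(-9)) = sqrt(-54) + 107*(-18) = 3*I*sqrt(6) - 1926 = -1926 + 3*I*sqrt(6)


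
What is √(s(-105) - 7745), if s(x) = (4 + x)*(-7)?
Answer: 3*I*√782 ≈ 83.893*I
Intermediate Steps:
s(x) = -28 - 7*x
√(s(-105) - 7745) = √((-28 - 7*(-105)) - 7745) = √((-28 + 735) - 7745) = √(707 - 7745) = √(-7038) = 3*I*√782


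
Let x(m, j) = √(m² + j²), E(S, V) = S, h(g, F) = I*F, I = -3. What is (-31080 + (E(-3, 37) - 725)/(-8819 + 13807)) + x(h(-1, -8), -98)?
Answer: -38756942/1247 + 2*√2545 ≈ -30979.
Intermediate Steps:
h(g, F) = -3*F
x(m, j) = √(j² + m²)
(-31080 + (E(-3, 37) - 725)/(-8819 + 13807)) + x(h(-1, -8), -98) = (-31080 + (-3 - 725)/(-8819 + 13807)) + √((-98)² + (-3*(-8))²) = (-31080 - 728/4988) + √(9604 + 24²) = (-31080 - 728*1/4988) + √(9604 + 576) = (-31080 - 182/1247) + √10180 = -38756942/1247 + 2*√2545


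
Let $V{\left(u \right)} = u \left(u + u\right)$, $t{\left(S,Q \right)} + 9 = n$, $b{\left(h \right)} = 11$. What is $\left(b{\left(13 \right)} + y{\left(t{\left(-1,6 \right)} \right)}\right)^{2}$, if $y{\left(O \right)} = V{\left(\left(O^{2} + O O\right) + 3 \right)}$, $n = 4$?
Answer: $31685641$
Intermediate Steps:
$t{\left(S,Q \right)} = -5$ ($t{\left(S,Q \right)} = -9 + 4 = -5$)
$V{\left(u \right)} = 2 u^{2}$ ($V{\left(u \right)} = u 2 u = 2 u^{2}$)
$y{\left(O \right)} = 2 \left(3 + 2 O^{2}\right)^{2}$ ($y{\left(O \right)} = 2 \left(\left(O^{2} + O O\right) + 3\right)^{2} = 2 \left(\left(O^{2} + O^{2}\right) + 3\right)^{2} = 2 \left(2 O^{2} + 3\right)^{2} = 2 \left(3 + 2 O^{2}\right)^{2}$)
$\left(b{\left(13 \right)} + y{\left(t{\left(-1,6 \right)} \right)}\right)^{2} = \left(11 + 2 \left(3 + 2 \left(-5\right)^{2}\right)^{2}\right)^{2} = \left(11 + 2 \left(3 + 2 \cdot 25\right)^{2}\right)^{2} = \left(11 + 2 \left(3 + 50\right)^{2}\right)^{2} = \left(11 + 2 \cdot 53^{2}\right)^{2} = \left(11 + 2 \cdot 2809\right)^{2} = \left(11 + 5618\right)^{2} = 5629^{2} = 31685641$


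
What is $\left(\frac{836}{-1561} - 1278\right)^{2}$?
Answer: $\frac{3983193690436}{2436721} \approx 1.6347 \cdot 10^{6}$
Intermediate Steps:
$\left(\frac{836}{-1561} - 1278\right)^{2} = \left(836 \left(- \frac{1}{1561}\right) - 1278\right)^{2} = \left(- \frac{836}{1561} - 1278\right)^{2} = \left(- \frac{1995794}{1561}\right)^{2} = \frac{3983193690436}{2436721}$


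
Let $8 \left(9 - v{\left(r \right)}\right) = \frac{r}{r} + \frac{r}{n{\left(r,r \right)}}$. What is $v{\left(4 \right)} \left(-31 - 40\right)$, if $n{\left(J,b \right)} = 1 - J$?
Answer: $- \frac{15407}{24} \approx -641.96$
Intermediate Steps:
$v{\left(r \right)} = \frac{71}{8} - \frac{r}{8 \left(1 - r\right)}$ ($v{\left(r \right)} = 9 - \frac{\frac{r}{r} + \frac{r}{1 - r}}{8} = 9 - \frac{1 + \frac{r}{1 - r}}{8} = 9 - \left(\frac{1}{8} + \frac{r}{8 \left(1 - r\right)}\right) = \frac{71}{8} - \frac{r}{8 \left(1 - r\right)}$)
$v{\left(4 \right)} \left(-31 - 40\right) = \frac{-71 + 72 \cdot 4}{8 \left(-1 + 4\right)} \left(-31 - 40\right) = \frac{-71 + 288}{8 \cdot 3} \left(-71\right) = \frac{1}{8} \cdot \frac{1}{3} \cdot 217 \left(-71\right) = \frac{217}{24} \left(-71\right) = - \frac{15407}{24}$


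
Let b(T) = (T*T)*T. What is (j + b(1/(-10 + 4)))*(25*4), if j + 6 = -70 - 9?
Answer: -459025/54 ≈ -8500.5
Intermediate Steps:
j = -85 (j = -6 + (-70 - 9) = -6 - 79 = -85)
b(T) = T**3 (b(T) = T**2*T = T**3)
(j + b(1/(-10 + 4)))*(25*4) = (-85 + (1/(-10 + 4))**3)*(25*4) = (-85 + (1/(-6))**3)*100 = (-85 + (-1/6)**3)*100 = (-85 - 1/216)*100 = -18361/216*100 = -459025/54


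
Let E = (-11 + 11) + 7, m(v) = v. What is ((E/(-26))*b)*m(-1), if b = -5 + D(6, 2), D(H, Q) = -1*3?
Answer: -28/13 ≈ -2.1538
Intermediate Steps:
D(H, Q) = -3
b = -8 (b = -5 - 3 = -8)
E = 7 (E = 0 + 7 = 7)
((E/(-26))*b)*m(-1) = ((7/(-26))*(-8))*(-1) = ((7*(-1/26))*(-8))*(-1) = -7/26*(-8)*(-1) = (28/13)*(-1) = -28/13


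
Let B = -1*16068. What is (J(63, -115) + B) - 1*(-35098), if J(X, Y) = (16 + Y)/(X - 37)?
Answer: 494681/26 ≈ 19026.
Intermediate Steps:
B = -16068
J(X, Y) = (16 + Y)/(-37 + X)
(J(63, -115) + B) - 1*(-35098) = ((16 - 115)/(-37 + 63) - 16068) - 1*(-35098) = (-99/26 - 16068) + 35098 = -417867/26 + 35098 = 494681/26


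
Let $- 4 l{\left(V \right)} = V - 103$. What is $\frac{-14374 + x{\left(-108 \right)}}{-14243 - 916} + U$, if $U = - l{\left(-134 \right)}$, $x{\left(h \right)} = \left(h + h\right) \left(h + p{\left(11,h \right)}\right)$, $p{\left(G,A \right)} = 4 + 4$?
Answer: $- \frac{3621587}{60636} \approx -59.727$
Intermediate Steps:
$l{\left(V \right)} = \frac{103}{4} - \frac{V}{4}$ ($l{\left(V \right)} = - \frac{V - 103}{4} = - \frac{-103 + V}{4} = \frac{103}{4} - \frac{V}{4}$)
$p{\left(G,A \right)} = 8$
$x{\left(h \right)} = 2 h \left(8 + h\right)$ ($x{\left(h \right)} = \left(h + h\right) \left(h + 8\right) = 2 h \left(8 + h\right)$)
$U = - \frac{237}{4}$ ($U = - (\frac{103}{4} - - \frac{67}{2}) = - (\frac{103}{4} + \frac{67}{2}) = \left(-1\right) \frac{237}{4} = - \frac{237}{4} \approx -59.25$)
$\frac{-14374 + x{\left(-108 \right)}}{-14243 - 916} + U = \frac{-14374 + 2 \left(-108\right) \left(8 - 108\right)}{-14243 - 916} - \frac{237}{4} = \frac{-14374 + 2 \left(-108\right) \left(-100\right)}{-15159} - \frac{237}{4} = \left(-14374 + 21600\right) \left(- \frac{1}{15159}\right) - \frac{237}{4} = 7226 \left(- \frac{1}{15159}\right) - \frac{237}{4} = - \frac{7226}{15159} - \frac{237}{4} = - \frac{3621587}{60636}$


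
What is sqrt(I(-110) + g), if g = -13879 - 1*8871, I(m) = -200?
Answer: 15*I*sqrt(102) ≈ 151.49*I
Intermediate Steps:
g = -22750 (g = -13879 - 8871 = -22750)
sqrt(I(-110) + g) = sqrt(-200 - 22750) = sqrt(-22950) = 15*I*sqrt(102)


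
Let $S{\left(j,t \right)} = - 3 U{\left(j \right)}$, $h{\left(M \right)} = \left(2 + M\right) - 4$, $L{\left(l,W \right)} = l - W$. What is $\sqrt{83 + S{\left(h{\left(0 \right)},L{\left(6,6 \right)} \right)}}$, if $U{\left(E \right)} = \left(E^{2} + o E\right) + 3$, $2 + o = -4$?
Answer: $\sqrt{26} \approx 5.099$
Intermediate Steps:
$o = -6$ ($o = -2 - 4 = -6$)
$U{\left(E \right)} = 3 + E^{2} - 6 E$ ($U{\left(E \right)} = \left(E^{2} - 6 E\right) + 3 = 3 + E^{2} - 6 E$)
$h{\left(M \right)} = -2 + M$
$S{\left(j,t \right)} = -9 - 3 j^{2} + 18 j$ ($S{\left(j,t \right)} = - 3 \left(3 + j^{2} - 6 j\right) = -9 - 3 j^{2} + 18 j$)
$\sqrt{83 + S{\left(h{\left(0 \right)},L{\left(6,6 \right)} \right)}} = \sqrt{83 - \left(9 - 18 \left(-2 + 0\right) + 3 \left(-2 + 0\right)^{2}\right)} = \sqrt{83 - \left(45 + 12\right)} = \sqrt{83 - 57} = \sqrt{26}$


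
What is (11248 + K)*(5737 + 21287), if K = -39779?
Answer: -771021744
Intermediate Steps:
(11248 + K)*(5737 + 21287) = (11248 - 39779)*(5737 + 21287) = -28531*27024 = -771021744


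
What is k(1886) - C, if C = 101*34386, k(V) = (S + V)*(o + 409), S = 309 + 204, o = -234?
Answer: -3053161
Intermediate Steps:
S = 513
k(V) = 89775 + 175*V (k(V) = (513 + V)*(-234 + 409) = (513 + V)*175 = 89775 + 175*V)
C = 3472986
k(1886) - C = (89775 + 175*1886) - 1*3472986 = (89775 + 330050) - 3472986 = 419825 - 3472986 = -3053161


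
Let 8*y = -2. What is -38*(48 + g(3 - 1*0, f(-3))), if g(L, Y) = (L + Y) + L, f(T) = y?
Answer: -4085/2 ≈ -2042.5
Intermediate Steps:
y = -¼ (y = (⅛)*(-2) = -¼ ≈ -0.25000)
f(T) = -¼
g(L, Y) = Y + 2*L
-38*(48 + g(3 - 1*0, f(-3))) = -38*(48 + (-¼ + 2*(3 - 1*0))) = -38*(48 + (-¼ + 2*(3 + 0))) = -38*(48 + (-¼ + 2*3)) = -38*(48 + (-¼ + 6)) = -38*(48 + 23/4) = -38*215/4 = -4085/2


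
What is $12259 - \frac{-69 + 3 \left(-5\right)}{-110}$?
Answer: $\frac{674203}{55} \approx 12258.0$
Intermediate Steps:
$12259 - \frac{-69 + 3 \left(-5\right)}{-110} = 12259 - \left(-69 - 15\right) \left(- \frac{1}{110}\right) = 12259 - \left(-84\right) \left(- \frac{1}{110}\right) = 12259 - \frac{42}{55} = \frac{674203}{55}$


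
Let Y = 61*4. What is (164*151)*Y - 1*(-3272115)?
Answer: 9314531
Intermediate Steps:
Y = 244
(164*151)*Y - 1*(-3272115) = (164*151)*244 - 1*(-3272115) = 24764*244 + 3272115 = 6042416 + 3272115 = 9314531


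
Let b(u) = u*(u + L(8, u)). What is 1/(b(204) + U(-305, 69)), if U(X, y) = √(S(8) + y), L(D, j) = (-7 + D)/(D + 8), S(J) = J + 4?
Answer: 4/166551 ≈ 2.4017e-5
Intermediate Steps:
S(J) = 4 + J
L(D, j) = (-7 + D)/(8 + D)
b(u) = u*(1/16 + u) (b(u) = u*(u + (-7 + 8)/(8 + 8)) = u*(u + 1/16) = u*(1/16 + u))
U(X, y) = √(12 + y) (U(X, y) = √((4 + 8) + y) = √(12 + y))
1/(b(204) + U(-305, 69)) = 1/(204*(1/16 + 204) + √(12 + 69)) = 1/(204*(3265/16) + √81) = 1/(166515/4 + 9) = 1/(166551/4) = 4/166551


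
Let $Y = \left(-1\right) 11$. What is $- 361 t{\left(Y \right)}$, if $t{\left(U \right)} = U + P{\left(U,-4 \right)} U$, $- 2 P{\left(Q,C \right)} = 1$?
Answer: $\frac{3971}{2} \approx 1985.5$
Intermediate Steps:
$Y = -11$
$P{\left(Q,C \right)} = - \frac{1}{2}$ ($P{\left(Q,C \right)} = \left(- \frac{1}{2}\right) 1 = - \frac{1}{2}$)
$t{\left(U \right)} = \frac{U}{2}$ ($t{\left(U \right)} = U - \frac{U}{2} = \frac{U}{2}$)
$- 361 t{\left(Y \right)} = - 361 \cdot \frac{1}{2} \left(-11\right) = \left(-361\right) \left(- \frac{11}{2}\right) = \frac{3971}{2}$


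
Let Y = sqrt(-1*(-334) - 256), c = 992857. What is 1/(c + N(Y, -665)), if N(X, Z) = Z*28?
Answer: 1/974237 ≈ 1.0264e-6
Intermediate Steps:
Y = sqrt(78) (Y = sqrt(334 - 256) = sqrt(78) ≈ 8.8318)
N(X, Z) = 28*Z
1/(c + N(Y, -665)) = 1/(992857 + 28*(-665)) = 1/(992857 - 18620) = 1/974237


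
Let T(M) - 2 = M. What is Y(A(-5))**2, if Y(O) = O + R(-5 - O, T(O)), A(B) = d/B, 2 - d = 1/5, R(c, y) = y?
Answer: 1024/625 ≈ 1.6384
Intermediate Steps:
T(M) = 2 + M
d = 9/5 (d = 2 - 1/5 = 9/5 ≈ 1.8000)
A(B) = 9/(5*B)
Y(O) = 2 + 2*O (Y(O) = O + (2 + O) = 2 + 2*O)
Y(A(-5))**2 = (2 + 2*((9/5)/(-5)))**2 = (2 + 2*((9/5)*(-1/5)))**2 = (2 + 2*(-9/25))**2 = (2 - 18/25)**2 = (32/25)**2 = 1024/625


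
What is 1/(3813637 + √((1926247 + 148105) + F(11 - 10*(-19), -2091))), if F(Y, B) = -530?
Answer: 3813637/14543825093947 - √2073822/14543825093947 ≈ 2.6212e-7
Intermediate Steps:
1/(3813637 + √((1926247 + 148105) + F(11 - 10*(-19), -2091))) = 1/(3813637 + √((1926247 + 148105) - 530)) = 1/(3813637 + √(2074352 - 530)) = 1/(3813637 + √2073822)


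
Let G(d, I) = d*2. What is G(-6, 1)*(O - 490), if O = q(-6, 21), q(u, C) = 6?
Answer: 5808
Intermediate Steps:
O = 6
G(d, I) = 2*d
G(-6, 1)*(O - 490) = (2*(-6))*(6 - 490) = -12*(-484) = 5808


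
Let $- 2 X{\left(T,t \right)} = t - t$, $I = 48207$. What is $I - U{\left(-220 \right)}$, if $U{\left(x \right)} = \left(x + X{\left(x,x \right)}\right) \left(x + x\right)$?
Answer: $-48593$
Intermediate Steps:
$X{\left(T,t \right)} = 0$ ($X{\left(T,t \right)} = - \frac{t - t}{2} = \left(- \frac{1}{2}\right) 0 = 0$)
$U{\left(x \right)} = 2 x^{2}$ ($U{\left(x \right)} = \left(x + 0\right) \left(x + x\right) = x 2 x = 2 x^{2}$)
$I - U{\left(-220 \right)} = 48207 - 2 \left(-220\right)^{2} = 48207 - 2 \cdot 48400 = 48207 - 96800 = -48593$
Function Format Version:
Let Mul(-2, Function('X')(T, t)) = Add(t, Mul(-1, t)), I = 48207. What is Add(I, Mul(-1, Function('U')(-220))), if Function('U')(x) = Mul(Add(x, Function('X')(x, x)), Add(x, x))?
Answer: -48593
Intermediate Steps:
Function('X')(T, t) = 0 (Function('X')(T, t) = Mul(Rational(-1, 2), Add(t, Mul(-1, t))) = Mul(Rational(-1, 2), 0) = 0)
Function('U')(x) = Mul(2, Pow(x, 2)) (Function('U')(x) = Mul(Add(x, 0), Add(x, x)) = Mul(x, Mul(2, x)) = Mul(2, Pow(x, 2)))
Add(I, Mul(-1, Function('U')(-220))) = Add(48207, Mul(-1, Mul(2, Pow(-220, 2)))) = Add(48207, Mul(-1, Mul(2, 48400))) = Add(48207, Mul(-1, 96800)) = Add(48207, -96800) = -48593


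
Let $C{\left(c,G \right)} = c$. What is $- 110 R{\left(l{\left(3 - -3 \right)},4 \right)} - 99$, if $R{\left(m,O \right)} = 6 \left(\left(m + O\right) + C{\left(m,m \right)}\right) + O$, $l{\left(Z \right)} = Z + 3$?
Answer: $-15059$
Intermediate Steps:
$l{\left(Z \right)} = 3 + Z$
$R{\left(m,O \right)} = 7 O + 12 m$ ($R{\left(m,O \right)} = 6 \left(\left(m + O\right) + m\right) + O = 6 \left(\left(O + m\right) + m\right) + O = 6 \left(O + 2 m\right) + O = \left(6 O + 12 m\right) + O = 7 O + 12 m$)
$- 110 R{\left(l{\left(3 - -3 \right)},4 \right)} - 99 = - 110 \left(7 \cdot 4 + 12 \left(3 + \left(3 - -3\right)\right)\right) - 99 = - 110 \left(28 + 12 \left(3 + \left(3 + 3\right)\right)\right) - 99 = - 110 \left(28 + 12 \left(3 + 6\right)\right) - 99 = - 110 \left(28 + 12 \cdot 9\right) - 99 = - 110 \left(28 + 108\right) - 99 = \left(-110\right) 136 - 99 = -14960 - 99 = -15059$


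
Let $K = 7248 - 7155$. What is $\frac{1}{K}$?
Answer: $\frac{1}{93} \approx 0.010753$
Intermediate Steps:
$K = 93$
$\frac{1}{K} = \frac{1}{93}$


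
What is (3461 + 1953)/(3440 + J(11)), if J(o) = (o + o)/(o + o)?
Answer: 5414/3441 ≈ 1.5734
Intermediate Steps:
J(o) = 1 (J(o) = (2*o)/((2*o)) = (2*o)*(1/(2*o)) = 1)
(3461 + 1953)/(3440 + J(11)) = (3461 + 1953)/(3440 + 1) = 5414/3441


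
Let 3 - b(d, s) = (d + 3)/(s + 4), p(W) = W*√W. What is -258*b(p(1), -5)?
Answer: -1806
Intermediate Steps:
p(W) = W^(3/2)
b(d, s) = 3 - (3 + d)/(4 + s) (b(d, s) = 3 - (d + 3)/(s + 4) = 3 - (3 + d)/(4 + s))
-258*b(p(1), -5) = -258*(9 - 1^(3/2) + 3*(-5))/(4 - 5) = -258*(9 - 1*1 - 15)/(-1) = -(-258)*(9 - 1 - 15) = -(-258)*(-7) = -258*7 = -1806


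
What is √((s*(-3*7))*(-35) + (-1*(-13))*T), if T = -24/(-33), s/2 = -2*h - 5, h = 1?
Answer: I*√1243946/11 ≈ 101.39*I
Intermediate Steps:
s = -14 (s = 2*(-2*1 - 5) = 2*(-2 - 5) = 2*(-7) = -14)
T = 8/11 (T = -24*(-1/33) = 8/11 ≈ 0.72727)
√((s*(-3*7))*(-35) + (-1*(-13))*T) = √(-(-42)*7*(-35) - 1*(-13)*(8/11)) = √(-14*(-21)*(-35) + 13*(8/11)) = √(294*(-35) + 104/11) = √(-10290 + 104/11) = √(-113086/11) = I*√1243946/11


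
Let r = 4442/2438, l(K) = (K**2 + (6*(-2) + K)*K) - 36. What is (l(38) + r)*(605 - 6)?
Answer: 1750844055/1219 ≈ 1.4363e+6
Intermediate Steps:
l(K) = -36 + K**2 + K*(-12 + K) (l(K) = (K**2 + (-12 + K)*K) - 36 = (K**2 + K*(-12 + K)) - 36 = -36 + K**2 + K*(-12 + K))
r = 2221/1219 (r = 4442*(1/2438) = 2221/1219 ≈ 1.8220)
(l(38) + r)*(605 - 6) = ((-36 - 12*38 + 2*38**2) + 2221/1219)*(605 - 6) = ((-36 - 456 + 2*1444) + 2221/1219)*599 = ((-36 - 456 + 2888) + 2221/1219)*599 = (2396 + 2221/1219)*599 = (2922945/1219)*599 = 1750844055/1219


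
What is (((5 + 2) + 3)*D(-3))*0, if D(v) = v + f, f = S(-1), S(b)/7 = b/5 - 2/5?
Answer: 0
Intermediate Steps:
S(b) = -14/5 + 7*b/5 (S(b) = 7*(b/5 - 2/5) = 7*(-2/5 + b/5) = -14/5 + 7*b/5)
f = -21/5 (f = -14/5 + (7/5)*(-1) = -14/5 - 7/5 = -21/5 ≈ -4.2000)
D(v) = -21/5 + v (D(v) = v - 21/5 = -21/5 + v)
(((5 + 2) + 3)*D(-3))*0 = (((5 + 2) + 3)*(-21/5 - 3))*0 = ((7 + 3)*(-36/5))*0 = (10*(-36/5))*0 = -72*0 = 0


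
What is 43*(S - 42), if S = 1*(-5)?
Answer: -2021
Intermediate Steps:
S = -5
43*(S - 42) = 43*(-5 - 42) = 43*(-47) = -2021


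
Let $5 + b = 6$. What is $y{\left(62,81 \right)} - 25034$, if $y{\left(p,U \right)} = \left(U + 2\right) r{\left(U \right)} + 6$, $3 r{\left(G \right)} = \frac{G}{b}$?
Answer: $-22787$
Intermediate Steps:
$b = 1$ ($b = -5 + 6 = 1$)
$r{\left(G \right)} = \frac{G}{3}$ ($r{\left(G \right)} = \frac{G 1^{-1}}{3} = \frac{G 1}{3} = \frac{G}{3}$)
$y{\left(p,U \right)} = 6 + \frac{U \left(2 + U\right)}{3}$ ($y{\left(p,U \right)} = \left(U + 2\right) \frac{U}{3} + 6 = \left(2 + U\right) \frac{U}{3} + 6 = \frac{U \left(2 + U\right)}{3} + 6 = 6 + \frac{U \left(2 + U\right)}{3}$)
$y{\left(62,81 \right)} - 25034 = \left(6 + \frac{81^{2}}{3} + \frac{2}{3} \cdot 81\right) - 25034 = \left(6 + \frac{1}{3} \cdot 6561 + 54\right) - 25034 = \left(6 + 2187 + 54\right) - 25034 = 2247 - 25034 = -22787$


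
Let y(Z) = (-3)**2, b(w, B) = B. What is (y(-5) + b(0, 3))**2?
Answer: 144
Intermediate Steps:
y(Z) = 9
(y(-5) + b(0, 3))**2 = (9 + 3)**2 = 12**2 = 144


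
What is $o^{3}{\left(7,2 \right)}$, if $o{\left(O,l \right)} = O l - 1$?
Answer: $2197$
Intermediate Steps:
$o{\left(O,l \right)} = -1 + O l$
$o^{3}{\left(7,2 \right)} = \left(-1 + 7 \cdot 2\right)^{3} = \left(-1 + 14\right)^{3} = 13^{3} = 2197$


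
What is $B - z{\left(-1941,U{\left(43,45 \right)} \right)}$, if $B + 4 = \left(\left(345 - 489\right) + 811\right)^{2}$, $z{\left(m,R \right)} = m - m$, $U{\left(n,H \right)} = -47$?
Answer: $444885$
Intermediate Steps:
$z{\left(m,R \right)} = 0$
$B = 444885$ ($B = -4 + \left(\left(345 - 489\right) + 811\right)^{2} = -4 + \left(-144 + 811\right)^{2} = -4 + 667^{2} = -4 + 444889 = 444885$)
$B - z{\left(-1941,U{\left(43,45 \right)} \right)} = 444885 - 0 = 444885 + 0 = 444885$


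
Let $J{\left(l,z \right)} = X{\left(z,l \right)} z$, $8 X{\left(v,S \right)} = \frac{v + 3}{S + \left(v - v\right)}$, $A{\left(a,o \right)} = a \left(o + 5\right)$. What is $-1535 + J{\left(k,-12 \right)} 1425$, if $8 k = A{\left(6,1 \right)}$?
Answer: $2740$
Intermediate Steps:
$A{\left(a,o \right)} = a \left(5 + o\right)$
$X{\left(v,S \right)} = \frac{3 + v}{8 S}$ ($X{\left(v,S \right)} = \frac{\left(v + 3\right) \frac{1}{S + \left(v - v\right)}}{8} = \frac{\left(3 + v\right) \frac{1}{S + 0}}{8} = \frac{\left(3 + v\right) \frac{1}{S}}{8} = \frac{\frac{1}{S} \left(3 + v\right)}{8} = \frac{3 + v}{8 S}$)
$k = \frac{9}{2}$ ($k = \frac{6 \left(5 + 1\right)}{8} = \frac{6 \cdot 6}{8} = \frac{1}{8} \cdot 36 = \frac{9}{2} \approx 4.5$)
$J{\left(l,z \right)} = \frac{z \left(3 + z\right)}{8 l}$ ($J{\left(l,z \right)} = \frac{3 + z}{8 l} z = \frac{z \left(3 + z\right)}{8 l}$)
$-1535 + J{\left(k,-12 \right)} 1425 = -1535 + \frac{1}{8} \left(-12\right) \frac{1}{\frac{9}{2}} \left(3 - 12\right) 1425 = -1535 + \frac{1}{8} \left(-12\right) \frac{2}{9} \left(-9\right) 1425 = -1535 + 3 \cdot 1425 = -1535 + 4275 = 2740$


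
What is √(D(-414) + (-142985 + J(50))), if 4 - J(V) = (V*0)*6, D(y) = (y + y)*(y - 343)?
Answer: √483815 ≈ 695.57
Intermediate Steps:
D(y) = 2*y*(-343 + y) (D(y) = (2*y)*(-343 + y) = 2*y*(-343 + y))
J(V) = 4 (J(V) = 4 - V*0*6 = 4 - 0*6 = 4 - 1*0 = 4 + 0 = 4)
√(D(-414) + (-142985 + J(50))) = √(2*(-414)*(-343 - 414) + (-142985 + 4)) = √(2*(-414)*(-757) - 142981) = √(626796 - 142981) = √483815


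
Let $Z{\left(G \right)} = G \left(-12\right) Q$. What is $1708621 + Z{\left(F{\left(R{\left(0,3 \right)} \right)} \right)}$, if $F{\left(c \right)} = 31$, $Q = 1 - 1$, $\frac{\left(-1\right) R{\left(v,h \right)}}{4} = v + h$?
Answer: $1708621$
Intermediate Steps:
$R{\left(v,h \right)} = - 4 h - 4 v$ ($R{\left(v,h \right)} = - 4 \left(v + h\right) = - 4 \left(h + v\right) = - 4 h - 4 v$)
$Q = 0$ ($Q = 1 - 1 = 0$)
$Z{\left(G \right)} = 0$ ($Z{\left(G \right)} = G \left(-12\right) 0 = - 12 G 0 = 0$)
$1708621 + Z{\left(F{\left(R{\left(0,3 \right)} \right)} \right)} = 1708621 + 0 = 1708621$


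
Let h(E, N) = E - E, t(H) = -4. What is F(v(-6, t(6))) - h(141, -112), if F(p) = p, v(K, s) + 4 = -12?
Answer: -16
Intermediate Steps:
v(K, s) = -16 (v(K, s) = -4 - 12 = -16)
h(E, N) = 0
F(v(-6, t(6))) - h(141, -112) = -16 - 1*0 = -16 + 0 = -16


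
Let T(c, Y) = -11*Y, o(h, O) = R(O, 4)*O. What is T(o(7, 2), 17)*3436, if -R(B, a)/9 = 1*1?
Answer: -642532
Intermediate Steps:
R(B, a) = -9
o(h, O) = -9*O
T(o(7, 2), 17)*3436 = -11*17*3436 = -187*3436 = -642532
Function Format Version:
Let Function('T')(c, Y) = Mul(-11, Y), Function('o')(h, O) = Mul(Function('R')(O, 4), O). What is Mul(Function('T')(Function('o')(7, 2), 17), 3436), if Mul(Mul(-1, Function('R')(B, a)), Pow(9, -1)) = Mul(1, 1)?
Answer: -642532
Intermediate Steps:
Function('R')(B, a) = -9 (Function('R')(B, a) = Mul(-9, Mul(1, 1)) = Mul(-9, 1) = -9)
Function('o')(h, O) = Mul(-9, O)
Mul(Function('T')(Function('o')(7, 2), 17), 3436) = Mul(Mul(-11, 17), 3436) = Mul(-187, 3436) = -642532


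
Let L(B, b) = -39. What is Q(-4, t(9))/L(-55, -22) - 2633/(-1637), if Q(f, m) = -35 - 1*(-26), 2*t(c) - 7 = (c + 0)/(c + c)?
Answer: 39140/21281 ≈ 1.8392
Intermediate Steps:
t(c) = 15/4 (t(c) = 7/2 + ((c + 0)/(c + c))/2 = 7/2 + (c/((2*c)))/2 = 7/2 + (c*(1/(2*c)))/2 = 7/2 + (1/2)*(1/2) = 7/2 + 1/4 = 15/4)
Q(f, m) = -9 (Q(f, m) = -35 + 26 = -9)
Q(-4, t(9))/L(-55, -22) - 2633/(-1637) = -9/(-39) - 2633/(-1637) = -9*(-1/39) - 2633*(-1/1637) = 3/13 + 2633/1637 = 39140/21281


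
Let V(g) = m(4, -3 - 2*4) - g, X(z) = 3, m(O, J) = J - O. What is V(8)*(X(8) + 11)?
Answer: -322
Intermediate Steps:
V(g) = -15 - g (V(g) = ((-3 - 2*4) - 1*4) - g = ((-3 - 8) - 4) - g = (-11 - 4) - g = -15 - g)
V(8)*(X(8) + 11) = (-15 - 1*8)*(3 + 11) = (-15 - 8)*14 = -23*14 = -322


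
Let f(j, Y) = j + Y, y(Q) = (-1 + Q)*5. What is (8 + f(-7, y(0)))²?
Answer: 16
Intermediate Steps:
y(Q) = -5 + 5*Q
f(j, Y) = Y + j
(8 + f(-7, y(0)))² = (8 + ((-5 + 5*0) - 7))² = (8 + ((-5 + 0) - 7))² = (8 + (-5 - 7))² = (8 - 12)² = (-4)² = 16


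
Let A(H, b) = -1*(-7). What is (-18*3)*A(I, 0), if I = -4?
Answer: -378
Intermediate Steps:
A(H, b) = 7
(-18*3)*A(I, 0) = -18*3*7 = -54*7 = -378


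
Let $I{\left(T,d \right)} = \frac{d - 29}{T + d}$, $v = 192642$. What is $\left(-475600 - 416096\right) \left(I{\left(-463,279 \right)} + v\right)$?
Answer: $- \frac{3950868453636}{23} \approx -1.7178 \cdot 10^{11}$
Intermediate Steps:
$I{\left(T,d \right)} = \frac{-29 + d}{T + d}$
$\left(-475600 - 416096\right) \left(I{\left(-463,279 \right)} + v\right) = \left(-475600 - 416096\right) \left(\frac{-29 + 279}{-463 + 279} + 192642\right) = - 891696 \left(\frac{1}{-184} \cdot 250 + 192642\right) = - 891696 \left(\left(- \frac{1}{184}\right) 250 + 192642\right) = - 891696 \left(- \frac{125}{92} + 192642\right) = \left(-891696\right) \frac{17722939}{92} = - \frac{3950868453636}{23}$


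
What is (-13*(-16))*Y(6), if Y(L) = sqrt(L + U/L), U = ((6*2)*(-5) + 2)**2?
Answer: 2080*sqrt(51)/3 ≈ 4951.4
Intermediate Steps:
U = 3364 (U = (12*(-5) + 2)**2 = (-60 + 2)**2 = (-58)**2 = 3364)
Y(L) = sqrt(L + 3364/L)
(-13*(-16))*Y(6) = (-13*(-16))*sqrt(6 + 3364/6) = 208*sqrt(6 + 3364*(1/6)) = 208*sqrt(6 + 1682/3) = 208*sqrt(1700/3) = 208*(10*sqrt(51)/3) = 2080*sqrt(51)/3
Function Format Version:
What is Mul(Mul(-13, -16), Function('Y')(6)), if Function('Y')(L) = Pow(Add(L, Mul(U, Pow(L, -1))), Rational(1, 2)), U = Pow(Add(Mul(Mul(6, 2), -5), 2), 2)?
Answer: Mul(Rational(2080, 3), Pow(51, Rational(1, 2))) ≈ 4951.4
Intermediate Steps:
U = 3364 (U = Pow(Add(Mul(12, -5), 2), 2) = Pow(Add(-60, 2), 2) = Pow(-58, 2) = 3364)
Function('Y')(L) = Pow(Add(L, Mul(3364, Pow(L, -1))), Rational(1, 2))
Mul(Mul(-13, -16), Function('Y')(6)) = Mul(Mul(-13, -16), Pow(Add(6, Mul(3364, Pow(6, -1))), Rational(1, 2))) = Mul(208, Pow(Add(6, Mul(3364, Rational(1, 6))), Rational(1, 2))) = Mul(208, Pow(Add(6, Rational(1682, 3)), Rational(1, 2))) = Mul(208, Pow(Rational(1700, 3), Rational(1, 2))) = Mul(208, Mul(Rational(10, 3), Pow(51, Rational(1, 2)))) = Mul(Rational(2080, 3), Pow(51, Rational(1, 2)))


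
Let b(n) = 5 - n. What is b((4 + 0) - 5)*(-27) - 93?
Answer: -255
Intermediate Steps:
b((4 + 0) - 5)*(-27) - 93 = (5 - ((4 + 0) - 5))*(-27) - 93 = (5 - (4 - 5))*(-27) - 93 = (5 - 1*(-1))*(-27) - 93 = (5 + 1)*(-27) - 93 = 6*(-27) - 93 = -162 - 93 = -255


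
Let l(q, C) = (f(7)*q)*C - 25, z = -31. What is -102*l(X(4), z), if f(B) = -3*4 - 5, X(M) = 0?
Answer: 2550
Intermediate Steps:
f(B) = -17 (f(B) = -12 - 5 = -17)
l(q, C) = -25 - 17*C*q (l(q, C) = (-17*q)*C - 25 = -17*C*q - 25 = -25 - 17*C*q)
-102*l(X(4), z) = -102*(-25 - 17*(-31)*0) = -102*(-25 + 0) = -102*(-25) = 2550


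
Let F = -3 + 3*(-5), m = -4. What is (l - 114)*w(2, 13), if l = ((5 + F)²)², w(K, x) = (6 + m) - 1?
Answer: 28447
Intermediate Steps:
F = -18 (F = -3 - 15 = -18)
w(K, x) = 1 (w(K, x) = (6 - 4) - 1 = 2 - 1 = 1)
l = 28561 (l = ((5 - 18)²)² = ((-13)²)² = 169² = 28561)
(l - 114)*w(2, 13) = (28561 - 114)*1 = 28447*1 = 28447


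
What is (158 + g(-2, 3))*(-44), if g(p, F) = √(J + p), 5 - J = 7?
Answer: -6952 - 88*I ≈ -6952.0 - 88.0*I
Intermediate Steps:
J = -2 (J = 5 - 1*7 = 5 - 7 = -2)
g(p, F) = √(-2 + p)
(158 + g(-2, 3))*(-44) = (158 + √(-2 - 2))*(-44) = (158 + √(-4))*(-44) = (158 + 2*I)*(-44) = -6952 - 88*I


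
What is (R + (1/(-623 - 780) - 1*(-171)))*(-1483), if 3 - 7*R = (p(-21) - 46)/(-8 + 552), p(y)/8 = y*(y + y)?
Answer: -671828335223/2671312 ≈ -2.5150e+5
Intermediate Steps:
p(y) = 16*y² (p(y) = 8*(y*(y + y)) = 8*(y*(2*y)) = 8*(2*y²) = 16*y²)
R = -2689/1904 (R = 3/7 - (16*(-21)² - 46)/(7*(-8 + 552)) = 3/7 - (16*441 - 46)/(7*544) = 3/7 - (7056 - 46)/(7*544) = 3/7 - 7010/(7*544) = 3/7 - ⅐*3505/272 = 3/7 - 3505/1904 = -2689/1904 ≈ -1.4123)
(R + (1/(-623 - 780) - 1*(-171)))*(-1483) = (-2689/1904 + (1/(-623 - 780) - 1*(-171)))*(-1483) = (-2689/1904 + (1/(-1403) + 171))*(-1483) = (-2689/1904 + (-1/1403 + 171))*(-1483) = (-2689/1904 + 239912/1403)*(-1483) = (453019781/2671312)*(-1483) = -671828335223/2671312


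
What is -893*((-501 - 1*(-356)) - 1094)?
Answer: 1106427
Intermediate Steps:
-893*((-501 - 1*(-356)) - 1094) = -893*((-501 + 356) - 1094) = -893*(-145 - 1094) = -893*(-1239) = 1106427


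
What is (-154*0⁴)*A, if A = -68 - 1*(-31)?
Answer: 0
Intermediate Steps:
A = -37 (A = -68 + 31 = -37)
(-154*0⁴)*A = -154*0⁴*(-37) = -154*0*(-37) = 0*(-37) = 0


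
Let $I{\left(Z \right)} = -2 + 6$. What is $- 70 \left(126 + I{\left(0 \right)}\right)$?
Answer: $-9100$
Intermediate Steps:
$I{\left(Z \right)} = 4$
$- 70 \left(126 + I{\left(0 \right)}\right) = - 70 \left(126 + 4\right) = \left(-70\right) 130 = -9100$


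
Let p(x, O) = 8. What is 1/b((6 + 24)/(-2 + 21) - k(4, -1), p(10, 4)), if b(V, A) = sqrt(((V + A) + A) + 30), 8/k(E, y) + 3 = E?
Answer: sqrt(893)/188 ≈ 0.15895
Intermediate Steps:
k(E, y) = 8/(-3 + E)
b(V, A) = sqrt(30 + V + 2*A) (b(V, A) = sqrt(((A + V) + A) + 30) = sqrt((V + 2*A) + 30) = sqrt(30 + V + 2*A))
1/b((6 + 24)/(-2 + 21) - k(4, -1), p(10, 4)) = 1/(sqrt(30 + ((6 + 24)/(-2 + 21) - 8/(-3 + 4)) + 2*8)) = 1/(sqrt(30 + (30/19 - 8/1) + 16)) = 1/(sqrt(30 + (30*(1/19) - 8) + 16)) = 1/(sqrt(30 + (30/19 - 1*8) + 16)) = 1/(sqrt(30 + (30/19 - 8) + 16)) = 1/(sqrt(30 - 122/19 + 16)) = 1/(sqrt(752/19)) = 1/(4*sqrt(893)/19) = sqrt(893)/188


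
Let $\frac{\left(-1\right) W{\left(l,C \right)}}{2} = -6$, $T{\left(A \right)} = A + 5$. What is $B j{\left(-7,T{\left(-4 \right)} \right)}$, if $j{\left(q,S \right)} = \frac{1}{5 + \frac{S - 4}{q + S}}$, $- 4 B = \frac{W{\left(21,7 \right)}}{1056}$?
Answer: $- \frac{1}{1936} \approx -0.00051653$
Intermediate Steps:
$T{\left(A \right)} = 5 + A$
$W{\left(l,C \right)} = 12$ ($W{\left(l,C \right)} = \left(-2\right) \left(-6\right) = 12$)
$B = - \frac{1}{352}$ ($B = - \frac{12 \cdot \frac{1}{1056}}{4} = \left(- \frac{1}{4}\right) \frac{1}{88} = - \frac{1}{352} \approx -0.0028409$)
$j{\left(q,S \right)} = \frac{1}{5 + \frac{-4 + S}{S + q}}$
$B j{\left(-7,T{\left(-4 \right)} \right)} = - \frac{\frac{1}{-4 + 5 \left(-7\right) + 6 \left(5 - 4\right)} \left(\left(5 - 4\right) - 7\right)}{352} = - \frac{\frac{1}{-4 - 35 + 6 \cdot 1} \left(1 - 7\right)}{352} = - \frac{\frac{1}{-4 - 35 + 6} \left(-6\right)}{352} = - \frac{\frac{1}{-33} \left(-6\right)}{352} = - \frac{\left(- \frac{1}{33}\right) \left(-6\right)}{352} = \left(- \frac{1}{352}\right) \frac{2}{11} = - \frac{1}{1936}$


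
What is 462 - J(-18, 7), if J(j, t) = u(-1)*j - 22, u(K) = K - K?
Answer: 484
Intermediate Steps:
u(K) = 0
J(j, t) = -22 (J(j, t) = 0*j - 22 = 0 - 22 = -22)
462 - J(-18, 7) = 462 - 1*(-22) = 462 + 22 = 484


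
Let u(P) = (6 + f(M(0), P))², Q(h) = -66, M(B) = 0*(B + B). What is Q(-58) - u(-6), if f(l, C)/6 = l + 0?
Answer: -102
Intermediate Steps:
M(B) = 0 (M(B) = 0*(2*B) = 0)
f(l, C) = 6*l (f(l, C) = 6*(l + 0) = 6*l)
u(P) = 36 (u(P) = (6 + 6*0)² = (6 + 0)² = 6² = 36)
Q(-58) - u(-6) = -66 - 1*36 = -66 - 36 = -102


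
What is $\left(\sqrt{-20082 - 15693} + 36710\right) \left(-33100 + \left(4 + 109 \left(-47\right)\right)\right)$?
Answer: $-1403019490 - 573285 i \sqrt{159} \approx -1.403 \cdot 10^{9} - 7.2288 \cdot 10^{6} i$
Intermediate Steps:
$\left(\sqrt{-20082 - 15693} + 36710\right) \left(-33100 + \left(4 + 109 \left(-47\right)\right)\right) = \left(\sqrt{-35775} + 36710\right) \left(-33100 + \left(4 - 5123\right)\right) = \left(15 i \sqrt{159} + 36710\right) \left(-33100 - 5119\right) = \left(36710 + 15 i \sqrt{159}\right) \left(-38219\right) = -1403019490 - 573285 i \sqrt{159}$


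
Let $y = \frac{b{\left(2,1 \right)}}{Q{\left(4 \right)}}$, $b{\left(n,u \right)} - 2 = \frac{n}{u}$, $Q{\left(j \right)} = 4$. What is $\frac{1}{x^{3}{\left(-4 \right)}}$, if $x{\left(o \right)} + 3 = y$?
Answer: $- \frac{1}{8} \approx -0.125$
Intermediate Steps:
$b{\left(n,u \right)} = 2 + \frac{n}{u}$
$y = 1$ ($y = \frac{2 + \frac{2}{1}}{4} = \left(2 + 2 \cdot 1\right) \frac{1}{4} = \left(2 + 2\right) \frac{1}{4} = 4 \cdot \frac{1}{4} = 1$)
$x{\left(o \right)} = -2$ ($x{\left(o \right)} = -3 + 1 = -2$)
$\frac{1}{x^{3}{\left(-4 \right)}} = \frac{1}{\left(-2\right)^{3}} = \frac{1}{-8} = - \frac{1}{8}$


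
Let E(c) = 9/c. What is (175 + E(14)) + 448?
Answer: 8731/14 ≈ 623.64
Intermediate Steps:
(175 + E(14)) + 448 = (175 + 9/14) + 448 = 2459/14 + 448 = 8731/14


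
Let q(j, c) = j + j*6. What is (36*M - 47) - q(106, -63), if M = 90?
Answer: 2451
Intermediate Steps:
q(j, c) = 7*j (q(j, c) = j + 6*j = 7*j)
(36*M - 47) - q(106, -63) = (36*90 - 47) - 7*106 = (3240 - 47) - 1*742 = 3193 - 742 = 2451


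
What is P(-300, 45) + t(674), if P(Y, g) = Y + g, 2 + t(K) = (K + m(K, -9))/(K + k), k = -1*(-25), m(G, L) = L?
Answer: -178978/699 ≈ -256.05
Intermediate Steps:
k = 25
t(K) = -2 + (-9 + K)/(25 + K) (t(K) = -2 + (K - 9)/(K + 25) = -2 + (-9 + K)/(25 + K))
P(-300, 45) + t(674) = (-300 + 45) + (-59 - 1*674)/(25 + 674) = -255 + (-59 - 674)/699 = -255 + (1/699)*(-733) = -255 - 733/699 = -178978/699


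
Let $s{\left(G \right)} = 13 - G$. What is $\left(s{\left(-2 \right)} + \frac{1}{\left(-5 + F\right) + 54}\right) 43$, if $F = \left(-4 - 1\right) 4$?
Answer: $\frac{18748}{29} \approx 646.48$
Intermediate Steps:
$F = -20$ ($F = \left(-5\right) 4 = -20$)
$\left(s{\left(-2 \right)} + \frac{1}{\left(-5 + F\right) + 54}\right) 43 = \left(\left(13 - -2\right) + \frac{1}{\left(-5 - 20\right) + 54}\right) 43 = \left(\left(13 + 2\right) + \frac{1}{-25 + 54}\right) 43 = \left(15 + \frac{1}{29}\right) 43 = \frac{436}{29} \cdot 43 = \frac{18748}{29}$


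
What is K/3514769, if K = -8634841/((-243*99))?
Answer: 8634841/84554797833 ≈ 0.00010212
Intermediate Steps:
K = 8634841/24057 (K = -8634841/(-24057) = -8634841*(-1/24057) = 8634841/24057 ≈ 358.93)
K/3514769 = (8634841/24057)/3514769 = (8634841/24057)*(1/3514769) = 8634841/84554797833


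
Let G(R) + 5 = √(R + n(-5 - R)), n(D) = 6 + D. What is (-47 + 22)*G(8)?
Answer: 100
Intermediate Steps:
G(R) = -4 (G(R) = -5 + √(R + (6 + (-5 - R))) = -5 + √(R + (1 - R)) = -5 + √1 = -5 + 1 = -4)
(-47 + 22)*G(8) = (-47 + 22)*(-4) = -25*(-4) = 100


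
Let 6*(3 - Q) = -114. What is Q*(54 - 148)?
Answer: -2068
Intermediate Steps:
Q = 22 (Q = 3 - ⅙*(-114) = 3 + 19 = 22)
Q*(54 - 148) = 22*(54 - 148) = 22*(-94) = -2068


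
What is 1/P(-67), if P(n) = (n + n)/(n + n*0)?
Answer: ½ ≈ 0.50000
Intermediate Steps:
P(n) = 2 (P(n) = (2*n)/(n + 0) = (2*n)/n = 2)
1/P(-67) = 1/2 = ½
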